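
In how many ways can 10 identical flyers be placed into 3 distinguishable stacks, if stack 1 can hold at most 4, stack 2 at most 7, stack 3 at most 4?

19

By stars and bars, unrestricted non-negative solutions to x_1+…+x_3 = 10 number C(10+2,2) = 66.
Subtract solutions that violate a single cap (substitute x_i' = x_i − (cap_i+1)): x_1 ≥ 5 gives C(7,2) = 21; x_2 ≥ 8 gives C(4,2) = 6; x_3 ≥ 5 gives C(7,2) = 21. Together 48.
Add back pairs where two caps are both exceeded: 0 + 1 + 0 = 1.
By inclusion–exclusion the count is 66 − 48 + 1 = 19.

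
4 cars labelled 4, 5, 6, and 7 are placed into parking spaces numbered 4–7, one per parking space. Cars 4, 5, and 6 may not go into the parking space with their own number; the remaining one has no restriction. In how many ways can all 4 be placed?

11

Let Aᵢ (for i ∈ {4, 5, 6}) be the placements that put car i in its forbidden parking space. Any j of these fix j positions, leaving (4−j)! ways to fill the rest, and there are C(3,j) ways to pick which j.
By inclusion–exclusion, the number of valid placements is Σ_{j=0}^{3} (−1)^j C(3,j)·(4−j)!.
Computing: 24 − 18 + 6 − 1 = 11.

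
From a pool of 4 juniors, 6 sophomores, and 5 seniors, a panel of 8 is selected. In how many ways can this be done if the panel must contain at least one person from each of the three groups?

With no constraint there are C(15,8) = 6435 possible selections.
Selections missing a whole group: no juniors → C(11,8) = 165; no sophomores → C(9,8) = 9; no seniors → C(10,8) = 45.
Add back selections omitting two groups (i.e. drawn from a single group): C(4,8) + C(6,8) + C(5,8) = 0.
By inclusion–exclusion: 6435 − 219 + 0 = 6216.

6216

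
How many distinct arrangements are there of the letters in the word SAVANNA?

420

Letter multiplicities in SAVANNA: A×3, N×2, S×1, V×1.
Dividing 7! = 5040 by 3!·2! = 12 for the repeated letters gives 420.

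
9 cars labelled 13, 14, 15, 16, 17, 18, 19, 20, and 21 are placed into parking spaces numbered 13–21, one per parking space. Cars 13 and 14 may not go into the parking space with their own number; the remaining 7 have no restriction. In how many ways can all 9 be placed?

287280

Let Aᵢ (for i ∈ {13, 14}) be the placements that put car i in its forbidden parking space. Any j of these fix j positions, leaving (9−j)! ways to fill the rest, and there are C(2,j) ways to pick which j.
By inclusion–exclusion, the number of valid placements is Σ_{j=0}^{2} (−1)^j C(2,j)·(9−j)!.
Computing: 362880 − 80640 + 5040 = 287280.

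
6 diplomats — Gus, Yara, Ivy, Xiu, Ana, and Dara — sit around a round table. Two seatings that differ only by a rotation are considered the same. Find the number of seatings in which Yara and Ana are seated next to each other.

Glue Yara and Ana into a block (2 internal orders). Seating 5 units around a circle gives (4)! arrangements.
So 2 × (4)! = 2 × 24 = 48.

48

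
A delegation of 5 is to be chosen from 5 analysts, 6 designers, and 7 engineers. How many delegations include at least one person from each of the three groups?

6055

Unrestricted: C(18,5) = 8568 ways to pick any 5 of the 18.
Subtract selections that omit an entire group: no analysts → C(13,5) = 1287; no designers → C(12,5) = 792; no engineers → C(11,5) = 462.
Add back selections omitting two groups (i.e. drawn from a single group): C(5,5) + C(6,5) + C(7,5) = 28.
By inclusion–exclusion: 8568 − 2541 + 28 = 6055.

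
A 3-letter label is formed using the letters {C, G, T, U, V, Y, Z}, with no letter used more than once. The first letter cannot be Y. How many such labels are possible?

The first letter has 7−1 = 6 choices (anything except Y).
The remaining 2 letters are filled from the other 6 symbols without repetition: 6 × 5 = 30.
Total: 6 × 30 = 180.

180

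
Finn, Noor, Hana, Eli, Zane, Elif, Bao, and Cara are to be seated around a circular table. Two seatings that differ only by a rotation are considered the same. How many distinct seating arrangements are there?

5040

Fix one person's seat to break rotational symmetry; the remaining 7 people can be arranged in (7)! = 5040 ways.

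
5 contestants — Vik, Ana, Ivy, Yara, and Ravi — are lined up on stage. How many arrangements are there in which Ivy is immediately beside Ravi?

48

Glue Ivy and Ravi into one block (2 internal orders), leaving 4 units to arrange in a row.
That gives 2 × 4! = 2 × 24 = 48.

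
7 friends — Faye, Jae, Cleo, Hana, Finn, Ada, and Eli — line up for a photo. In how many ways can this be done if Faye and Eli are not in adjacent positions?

There are 7! = 5040 arrangements in all. If Faye and Eli are adjacent, merging them into one block gives 2·(6)! = 1440 arrangements.
So 5040 − 1440 = 3600 arrangements keep them apart.

3600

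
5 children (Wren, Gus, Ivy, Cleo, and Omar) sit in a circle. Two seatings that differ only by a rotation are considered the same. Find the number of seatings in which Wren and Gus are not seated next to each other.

12

Without the restriction there are (4)! = 24 seatings.
Those with Wren next to Gus: fuse the pair into one unit and seat 4 units around a circle — 2·(3)! = 12.
Subtracting, 24 − 12 = 12.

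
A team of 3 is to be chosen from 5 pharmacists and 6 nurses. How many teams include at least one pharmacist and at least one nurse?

135

With no constraint there are C(11,3) = 165 possible selections.
Selections missing a whole group: no pharmacists → C(6,3) = 20; no nurses → C(5,3) = 10.
Both groups omitted at once is impossible, so 165 − 30 = 135.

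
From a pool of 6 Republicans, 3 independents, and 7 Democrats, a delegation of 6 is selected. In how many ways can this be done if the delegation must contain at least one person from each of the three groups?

With no constraint there are C(16,6) = 8008 possible selections.
Subtract selections that omit an entire group: no Republicans → C(10,6) = 210; no independents → C(13,6) = 1716; no Democrats → C(9,6) = 84.
Add back selections omitting two groups (i.e. drawn from a single group): C(6,6) + C(3,6) + C(7,6) = 8.
By inclusion–exclusion: 8008 − 2010 + 8 = 6006.

6006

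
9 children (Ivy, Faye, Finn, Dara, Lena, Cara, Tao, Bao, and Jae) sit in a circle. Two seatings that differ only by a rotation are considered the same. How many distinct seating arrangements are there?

40320

Seat Ivy anywhere (absorbing the rotational symmetry), then permute the other 8: (8)! = 40320.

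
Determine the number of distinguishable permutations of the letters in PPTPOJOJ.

PPTPOJOJ has 8 letters with J appearing twice, O appearing twice, and P appearing 3 times.
The number of distinct arrangements is 8!/(3!·2!·2!) = 40320/24 = 1680.

1680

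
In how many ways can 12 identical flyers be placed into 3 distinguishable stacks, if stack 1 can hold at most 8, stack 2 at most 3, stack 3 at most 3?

By stars and bars, unrestricted non-negative solutions to x_1+…+x_3 = 12 number C(12+2,2) = 91.
Subtract solutions that violate a single cap (substitute x_i' = x_i − (cap_i+1)): x_1 ≥ 9 gives C(5,2) = 10; x_2 ≥ 4 gives C(10,2) = 45; x_3 ≥ 4 gives C(10,2) = 45. Together 100.
Add back pairs where two caps are both exceeded: 0 + 0 + 15 = 15.
By inclusion–exclusion the count is 91 − 100 + 15 = 6.

6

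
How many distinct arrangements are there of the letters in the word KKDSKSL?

Letter multiplicities in KKDSKSL: D×1, K×3, L×1, S×2.
The number of distinct arrangements is 7!/(3!·2!) = 5040/12 = 420.

420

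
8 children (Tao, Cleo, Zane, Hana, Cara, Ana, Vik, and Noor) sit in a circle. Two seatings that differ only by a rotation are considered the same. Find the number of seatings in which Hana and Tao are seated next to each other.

1440

Treat {Hana, Tao} as one unit (2 internal orders) and seat the resulting 7 units around the table: (6)! circular arrangements.
So 2 × (6)! = 2 × 720 = 1440.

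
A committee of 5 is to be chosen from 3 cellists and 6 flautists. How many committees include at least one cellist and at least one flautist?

120

Total 5-person selections from all 9: C(9,5) = 126.
Subtract selections that omit an entire group: no cellists → C(6,5) = 6; no flautists → C(3,5) = 0.
Both groups omitted at once is impossible, so 126 − 6 = 120.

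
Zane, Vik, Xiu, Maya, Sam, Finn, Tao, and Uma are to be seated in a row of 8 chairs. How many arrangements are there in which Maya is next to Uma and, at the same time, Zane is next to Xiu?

2880

Treat {Maya,Uma} as one block (2 orders) and {Zane,Xiu} as another (2 orders).
That leaves 6 units to arrange: 2 × 2 × 6! = 4 × 720 = 2880.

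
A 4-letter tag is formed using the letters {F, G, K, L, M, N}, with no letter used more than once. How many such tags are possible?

360

Choose and order 4 of the 6 symbols: the first letter has 6 options, the next 5, then 4, 3.
6 × 5 × 4 × 3 = 360.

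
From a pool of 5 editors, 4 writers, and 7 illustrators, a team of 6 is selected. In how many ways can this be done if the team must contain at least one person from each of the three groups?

Total 6-person selections from all 16: C(16,6) = 8008.
Selections missing a whole group: no editors → C(11,6) = 462; no writers → C(12,6) = 924; no illustrators → C(9,6) = 84.
Add back selections omitting two groups (i.e. drawn from a single group): C(5,6) + C(4,6) + C(7,6) = 7.
By inclusion–exclusion: 8008 − 1470 + 7 = 6545.

6545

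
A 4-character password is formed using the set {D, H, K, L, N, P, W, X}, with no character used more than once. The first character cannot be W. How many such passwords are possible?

The first character has 8−1 = 7 choices (anything except W).
The remaining 3 characters are filled from the other 7 symbols without repetition: 7 × 6 × 5 = 210.
Total: 7 × 210 = 1470.

1470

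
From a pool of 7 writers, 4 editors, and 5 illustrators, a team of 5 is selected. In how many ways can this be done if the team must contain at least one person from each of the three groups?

3010

Unrestricted: C(16,5) = 4368 ways to pick any 5 of the 16.
Subtract selections that omit an entire group: no writers → C(9,5) = 126; no editors → C(12,5) = 792; no illustrators → C(11,5) = 462.
Add back selections omitting two groups (i.e. drawn from a single group): C(7,5) + C(4,5) + C(5,5) = 22.
By inclusion–exclusion: 4368 − 1380 + 22 = 3010.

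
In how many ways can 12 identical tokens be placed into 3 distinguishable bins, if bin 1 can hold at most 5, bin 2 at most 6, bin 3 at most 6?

Ignoring the caps, the number of non-negative solutions to x_1+…+x_3 = 12 is C(14,2) = 91.
Subtract solutions that violate a single cap (substitute x_i' = x_i − (cap_i+1)): x_1 ≥ 6 gives C(8,2) = 28; x_2 ≥ 7 gives C(7,2) = 21; x_3 ≥ 7 gives C(7,2) = 21. Together 70.
No two caps can be exceeded simultaneously, so the pair terms are all 0.
By inclusion–exclusion the count is 91 − 70 + 0 = 21.

21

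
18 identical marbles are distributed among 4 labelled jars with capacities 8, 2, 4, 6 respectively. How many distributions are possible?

By stars and bars, unrestricted non-negative solutions to x_1+…+x_4 = 18 number C(18+3,3) = 1330.
Subtract solutions that violate a single cap (substitute x_i' = x_i − (cap_i+1)): x_1 ≥ 9 gives C(12,3) = 220; x_2 ≥ 3 gives C(18,3) = 816; x_3 ≥ 5 gives C(16,3) = 560; x_4 ≥ 7 gives C(14,3) = 364. Together 1960.
Add back pairs where two caps are both exceeded: 84 + 35 + 10 + 286 + 165 + 84 = 664.
Subtract triples: 4 + 0 + 0 + 20 = 24.
By inclusion–exclusion the count is 1330 − 1960 + 664 − 24 = 10.

10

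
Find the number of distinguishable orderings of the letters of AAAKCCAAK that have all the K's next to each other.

Treat the 2 copies of K as a single block. The multiset to arrange is then {KK, A, A, A, A, A, C, C}, 8 items in all.
That gives (8)!/(5!·2!) = 168 arrangements.

168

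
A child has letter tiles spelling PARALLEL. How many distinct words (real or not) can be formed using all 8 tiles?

The 8 letters of PARALLEL have repeats: A appearing twice and L appearing 3 times.
So there are 8! / (3!·2!) = 3360 distinguishable arrangements.

3360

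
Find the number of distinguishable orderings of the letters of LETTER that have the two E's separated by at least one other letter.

There are 6!/(2!·2!) = 180 arrangements of LETTER in total.
If the two E's are adjacent, glue them into one block, leaving 5 items to arrange: (5)!/(2!) = 60 ways.
Hence 180 − 60 = 120.

120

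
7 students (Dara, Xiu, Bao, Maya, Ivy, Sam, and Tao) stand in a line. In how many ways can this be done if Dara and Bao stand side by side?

1440

Glue Dara and Bao into one block (2 internal orders), leaving 6 units to arrange in a row.
So the count is 2·(6)! = 1440.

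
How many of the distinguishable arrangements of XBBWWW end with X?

10

Fix X in the last position and arrange the remaining 5 letters.
Those 5 letters have B appearing twice and W appearing 3 times, giving (5)!/(3!·2!) = 10.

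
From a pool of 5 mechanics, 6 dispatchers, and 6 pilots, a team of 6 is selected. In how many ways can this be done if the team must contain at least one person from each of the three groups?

Total 6-person selections from all 17: C(17,6) = 12376.
Subtract selections that omit an entire group: no mechanics → C(12,6) = 924; no dispatchers → C(11,6) = 462; no pilots → C(11,6) = 462.
Add back selections omitting two groups (i.e. drawn from a single group): C(5,6) + C(6,6) + C(6,6) = 2.
By inclusion–exclusion: 12376 − 1848 + 2 = 10530.

10530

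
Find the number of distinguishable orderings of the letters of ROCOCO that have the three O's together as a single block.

Treat the 3 copies of O as a single block. The multiset to arrange is then {OOO, C, C, R}, 4 items in all.
That gives (4)!/(2!) = 12 arrangements.

12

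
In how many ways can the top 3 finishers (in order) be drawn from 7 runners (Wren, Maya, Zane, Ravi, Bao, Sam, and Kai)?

This is an ordered selection of 3 from 7: P(7,3).
That gives 7 × 6 × 5 = 210.

210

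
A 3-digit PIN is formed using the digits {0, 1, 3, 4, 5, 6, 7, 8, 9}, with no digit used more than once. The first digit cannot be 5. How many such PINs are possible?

The first digit has 9−1 = 8 choices (anything except 5).
The remaining 2 digits are filled from the other 8 symbols without repetition: 8 × 7 = 56.
Total: 8 × 56 = 448.

448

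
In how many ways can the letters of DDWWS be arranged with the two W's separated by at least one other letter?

18

There are 5!/(2!·2!) = 30 arrangements of DDWWS in total.
Arrangements with the W's together: treat WW as one letter, giving (4)!/(2!) = 12.
Subtracting, 30 − 12 = 18 arrangements keep the W's apart.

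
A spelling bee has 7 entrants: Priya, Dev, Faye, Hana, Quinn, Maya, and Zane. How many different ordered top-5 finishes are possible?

There are 7 choices for 1st place, 6 for 2nd, and so on down to 3 for position 5.
That gives 7 × 6 × 5 × 4 × 3 = 2520.

2520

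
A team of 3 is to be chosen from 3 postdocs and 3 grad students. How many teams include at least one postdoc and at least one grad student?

With no constraint there are C(6,3) = 20 possible selections.
Subtract selections that omit an entire group: no postdocs → C(3,3) = 1; no grad students → C(3,3) = 1.
Both groups omitted at once is impossible, so 20 − 2 = 18.

18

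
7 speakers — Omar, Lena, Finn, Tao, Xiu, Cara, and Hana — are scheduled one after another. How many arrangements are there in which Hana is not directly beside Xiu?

3600

Of the 7! = 5040 arrangements, those with Hana and Xiu adjacent number 2 × 6! = 1440 (treat the pair as a block with 2 internal orders).
So 5040 − 1440 = 3600 arrangements keep them apart.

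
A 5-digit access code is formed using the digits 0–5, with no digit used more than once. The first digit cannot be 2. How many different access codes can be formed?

600

The first digit has 6−1 = 5 choices (anything except 2).
The remaining 4 digits are filled from the other 5 symbols without repetition: 5 × 4 × 3 × 2 = 120.
Total: 5 × 120 = 600.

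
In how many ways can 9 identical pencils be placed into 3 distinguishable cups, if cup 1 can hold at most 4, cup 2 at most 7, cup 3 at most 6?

Ignoring the caps, the number of non-negative solutions to x_1+…+x_3 = 9 is C(11,2) = 55.
Subtract solutions that violate a single cap (substitute x_i' = x_i − (cap_i+1)): x_1 ≥ 5 gives C(6,2) = 15; x_2 ≥ 8 gives C(3,2) = 3; x_3 ≥ 7 gives C(4,2) = 6. Together 24.
No two caps can be exceeded simultaneously, so the pair terms are all 0.
By inclusion–exclusion the count is 55 − 24 + 0 = 31.

31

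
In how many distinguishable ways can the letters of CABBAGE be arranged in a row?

Letter multiplicities in CABBAGE: A×2, B×2, C×1, E×1, G×1.
Dividing 7! = 5040 by 2!·2! = 4 for the repeated letters gives 1260.

1260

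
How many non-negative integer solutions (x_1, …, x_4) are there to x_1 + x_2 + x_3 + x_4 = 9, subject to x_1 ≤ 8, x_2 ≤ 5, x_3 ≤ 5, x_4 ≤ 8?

Ignoring the caps, the number of non-negative solutions to x_1+…+x_4 = 9 is C(12,3) = 220.
Subtract solutions that violate a single cap (substitute x_i' = x_i − (cap_i+1)): x_1 ≥ 9 gives C(3,3) = 1; x_2 ≥ 6 gives C(6,3) = 20; x_3 ≥ 6 gives C(6,3) = 20; x_4 ≥ 9 gives C(3,3) = 1. Together 42.
No two caps can be exceeded simultaneously, so the pair terms are all 0.
By inclusion–exclusion the count is 220 − 42 + 0 = 178.

178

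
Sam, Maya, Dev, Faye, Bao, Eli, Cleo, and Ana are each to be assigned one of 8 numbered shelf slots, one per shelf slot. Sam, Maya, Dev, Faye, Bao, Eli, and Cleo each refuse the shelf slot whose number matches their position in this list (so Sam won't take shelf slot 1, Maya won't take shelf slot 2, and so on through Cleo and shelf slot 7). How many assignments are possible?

Let Aᵢ (for 1 ≤ i ≤ 7) be the placements that put person i in their forbidden shelf slot. Any j of these fix j positions, leaving (8−j)! ways to fill the rest, and there are C(7,j) ways to pick which j.
By inclusion–exclusion, the number of valid placements is Σ_{j=0}^{7} (−1)^j C(7,j)·(8−j)!.
Computing: 40320 − 35280 + 15120 − 4200 + 840 − 126 + 14 − 1 = 16687.

16687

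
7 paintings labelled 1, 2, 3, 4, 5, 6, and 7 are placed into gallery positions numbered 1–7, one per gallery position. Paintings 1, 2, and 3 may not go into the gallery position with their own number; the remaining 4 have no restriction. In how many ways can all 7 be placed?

Let Aᵢ (for i ∈ {1, 2, 3}) be the placements that put painting i in its forbidden gallery position. Any j of these fix j positions, leaving (7−j)! ways to fill the rest, and there are C(3,j) ways to pick which j.
By inclusion–exclusion, the number of valid placements is Σ_{j=0}^{3} (−1)^j C(3,j)·(7−j)!.
Computing: 5040 − 2160 + 360 − 24 = 3216.

3216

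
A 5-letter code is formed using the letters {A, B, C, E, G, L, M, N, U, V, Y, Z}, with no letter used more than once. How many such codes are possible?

95040

With no repetition, fill the 5 letters in order: 12 choices, then 11, down to 8.
12 × 11 × 10 × 9 × 8 = 95040.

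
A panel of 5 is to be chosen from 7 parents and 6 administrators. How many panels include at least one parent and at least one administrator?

1260

Total 5-person selections from all 13: C(13,5) = 1287.
Selections missing a whole group: no parents → C(6,5) = 6; no administrators → C(7,5) = 21.
Both groups omitted at once is impossible, so 1287 − 27 = 1260.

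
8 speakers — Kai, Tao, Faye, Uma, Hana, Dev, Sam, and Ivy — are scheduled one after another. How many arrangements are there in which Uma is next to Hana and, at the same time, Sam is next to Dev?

Treat {Uma,Hana} as one block (2 orders) and {Sam,Dev} as another (2 orders).
That leaves 6 units to arrange: 2 × 2 × 6! = 4 × 720 = 2880.

2880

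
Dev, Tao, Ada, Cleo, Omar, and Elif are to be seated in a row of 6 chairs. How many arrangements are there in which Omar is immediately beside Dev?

Treat {Omar, Dev} as a single unit. There are 5 units to order, and the pair itself can be ordered 2 ways.
That gives 2 × 5! = 2 × 120 = 240.

240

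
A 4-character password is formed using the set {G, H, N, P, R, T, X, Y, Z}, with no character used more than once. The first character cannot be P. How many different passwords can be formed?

2688

The first character has 9−1 = 8 choices (anything except P).
The remaining 3 characters are filled from the other 8 symbols without repetition: 8 × 7 × 6 = 336.
Total: 8 × 336 = 2688.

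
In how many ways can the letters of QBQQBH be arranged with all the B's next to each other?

Treat the 2 copies of B as a single block. The multiset to arrange is then {BB, H, Q, Q, Q}, 5 items in all.
That gives (5)!/(3!) = 20 arrangements.

20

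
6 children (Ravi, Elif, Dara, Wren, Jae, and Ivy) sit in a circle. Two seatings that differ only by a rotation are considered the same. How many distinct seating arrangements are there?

120

Around a circle, 6 distinct people have 6!/6 = (5)! = 120 rotationally distinct seatings.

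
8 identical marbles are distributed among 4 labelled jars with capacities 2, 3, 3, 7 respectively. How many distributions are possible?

47

By stars and bars, unrestricted non-negative solutions to x_1+…+x_4 = 8 number C(8+3,3) = 165.
Subtract solutions that violate a single cap (substitute x_i' = x_i − (cap_i+1)): x_1 ≥ 3 gives C(8,3) = 56; x_2 ≥ 4 gives C(7,3) = 35; x_3 ≥ 4 gives C(7,3) = 35; x_4 ≥ 8 gives C(3,3) = 1. Together 127.
Add back pairs where two caps are both exceeded: 4 + 4 + 0 + 1 + 0 + 0 = 9.
By inclusion–exclusion the count is 165 − 127 + 9 = 47.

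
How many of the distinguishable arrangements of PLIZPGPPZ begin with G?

Fix G in the first position and arrange the remaining 8 letters.
Those 8 letters have P appearing 4 times and Z appearing twice, giving (8)!/(4!·2!) = 840.

840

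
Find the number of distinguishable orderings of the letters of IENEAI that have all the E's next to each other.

Treat the 2 copies of E as a single block. The multiset to arrange is then {EE, A, I, I, N}, 5 items in all.
That gives (5)!/(2!) = 60 arrangements.

60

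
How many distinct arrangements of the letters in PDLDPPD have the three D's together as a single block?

Treat the 3 copies of D as a single block. The multiset to arrange is then {DDD, L, P, P, P}, 5 items in all.
That gives (5)!/(3!) = 20 arrangements.

20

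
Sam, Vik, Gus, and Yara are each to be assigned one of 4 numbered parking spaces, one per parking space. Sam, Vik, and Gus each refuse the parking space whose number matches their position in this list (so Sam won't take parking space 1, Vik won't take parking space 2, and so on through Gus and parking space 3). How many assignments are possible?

Let Aᵢ (for i ∈ {1, 2, 3}) be the placements that put person i in their forbidden parking space. Any j of these fix j positions, leaving (4−j)! ways to fill the rest, and there are C(3,j) ways to pick which j.
By inclusion–exclusion, the number of valid placements is Σ_{j=0}^{3} (−1)^j C(3,j)·(4−j)!.
Computing: 24 − 18 + 6 − 1 = 11.

11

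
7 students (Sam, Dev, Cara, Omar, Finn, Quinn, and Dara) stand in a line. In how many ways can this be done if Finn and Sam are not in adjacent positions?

Of the 7! = 5040 arrangements, those with Finn and Sam adjacent number 2 × 6! = 1440 (treat the pair as a block with 2 internal orders).
So 5040 − 1440 = 3600 arrangements keep them apart.

3600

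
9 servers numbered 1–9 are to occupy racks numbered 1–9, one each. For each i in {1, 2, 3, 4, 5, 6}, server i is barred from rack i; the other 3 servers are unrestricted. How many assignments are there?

183822

Let Aᵢ (for 1 ≤ i ≤ 6) be the placements that put server i in its forbidden rack. Any j of these fix j positions, leaving (9−j)! ways to fill the rest, and there are C(6,j) ways to pick which j.
By inclusion–exclusion, the number of valid placements is Σ_{j=0}^{6} (−1)^j C(6,j)·(9−j)!.
Computing: 362880 − 241920 + 75600 − 14400 + 1800 − 144 + 6 = 183822.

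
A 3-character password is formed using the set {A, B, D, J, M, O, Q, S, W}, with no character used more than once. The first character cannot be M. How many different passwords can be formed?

The first character has 9−1 = 8 choices (anything except M).
The remaining 2 characters are filled from the other 8 symbols without repetition: 8 × 7 = 56.
Total: 8 × 56 = 448.

448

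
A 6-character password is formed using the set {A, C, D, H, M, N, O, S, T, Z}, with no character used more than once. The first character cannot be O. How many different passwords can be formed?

136080

The first character has 10−1 = 9 choices (anything except O).
The remaining 5 characters are filled from the other 9 symbols without repetition: 9 × 8 × 7 × 6 × 5 = 15120.
Total: 9 × 15120 = 136080.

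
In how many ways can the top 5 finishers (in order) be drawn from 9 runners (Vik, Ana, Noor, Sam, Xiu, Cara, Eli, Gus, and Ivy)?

15120

There are 9 choices for 1st place, 8 for 2nd, and so on down to 5 for position 5.
That gives 9 × 8 × 7 × 6 × 5 = 15120.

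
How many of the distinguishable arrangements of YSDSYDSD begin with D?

210

Fix D in the first position and arrange the remaining 7 letters.
Those 7 letters have D appearing twice, S appearing 3 times, and Y appearing twice, giving (7)!/(3!·2!·2!) = 210.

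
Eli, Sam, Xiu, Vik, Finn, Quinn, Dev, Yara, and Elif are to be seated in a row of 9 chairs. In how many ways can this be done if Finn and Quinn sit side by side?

Treat {Finn, Quinn} as a single unit. There are 8 units to order, and the pair itself can be ordered 2 ways.
So the count is 2·(8)! = 80640.

80640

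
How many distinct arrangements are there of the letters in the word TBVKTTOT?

TBVKTTOT has 8 letters with T appearing 4 times.
The number of distinct arrangements is 8!/(4!) = 40320/24 = 1680.

1680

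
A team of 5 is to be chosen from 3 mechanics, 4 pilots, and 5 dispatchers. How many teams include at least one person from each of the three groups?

Total 5-person selections from all 12: C(12,5) = 792.
Subtract selections that omit an entire group: no mechanics → C(9,5) = 126; no pilots → C(8,5) = 56; no dispatchers → C(7,5) = 21.
Add back selections omitting two groups (i.e. drawn from a single group): C(3,5) + C(4,5) + C(5,5) = 1.
By inclusion–exclusion: 792 − 203 + 1 = 590.

590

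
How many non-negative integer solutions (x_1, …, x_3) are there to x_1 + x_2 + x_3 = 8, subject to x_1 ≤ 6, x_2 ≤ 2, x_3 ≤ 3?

9

By stars and bars, unrestricted non-negative solutions to x_1+…+x_3 = 8 number C(8+2,2) = 45.
Subtract solutions that violate a single cap (substitute x_i' = x_i − (cap_i+1)): x_1 ≥ 7 gives C(3,2) = 3; x_2 ≥ 3 gives C(7,2) = 21; x_3 ≥ 4 gives C(6,2) = 15. Together 39.
Add back pairs where two caps are both exceeded: 0 + 0 + 3 = 3.
By inclusion–exclusion the count is 45 − 39 + 3 = 9.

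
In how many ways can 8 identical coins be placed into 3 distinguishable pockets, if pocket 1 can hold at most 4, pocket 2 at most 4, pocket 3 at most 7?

Without the upper bounds there are C(10,2) = 45 ways to split 8 among 3 pockets.
Subtract solutions that violate a single cap (substitute x_i' = x_i − (cap_i+1)): x_1 ≥ 5 gives C(5,2) = 10; x_2 ≥ 5 gives C(5,2) = 10; x_3 ≥ 8 gives C(2,2) = 1. Together 21.
No two caps can be exceeded simultaneously, so the pair terms are all 0.
By inclusion–exclusion the count is 45 − 21 + 0 = 24.

24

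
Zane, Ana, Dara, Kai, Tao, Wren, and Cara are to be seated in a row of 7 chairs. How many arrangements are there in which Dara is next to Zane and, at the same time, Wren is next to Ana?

480

Treat {Dara,Zane} as one block (2 orders) and {Wren,Ana} as another (2 orders).
That leaves 5 units to arrange: 2 × 2 × 5! = 4 × 120 = 480.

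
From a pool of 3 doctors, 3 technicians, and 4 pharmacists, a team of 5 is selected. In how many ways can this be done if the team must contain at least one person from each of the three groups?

204

Total 5-person selections from all 10: C(10,5) = 252.
Selections missing a whole group: no doctors → C(7,5) = 21; no technicians → C(7,5) = 21; no pharmacists → C(6,5) = 6.
Add back selections omitting two groups (i.e. drawn from a single group): C(3,5) + C(3,5) + C(4,5) = 0.
By inclusion–exclusion: 252 − 48 + 0 = 204.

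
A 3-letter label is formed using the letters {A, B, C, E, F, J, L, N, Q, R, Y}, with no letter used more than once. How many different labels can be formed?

Choose and order 3 of the 11 symbols: the first letter has 11 options, the next 10, then 9.
That product is 11 × 10 × 9 = 990.

990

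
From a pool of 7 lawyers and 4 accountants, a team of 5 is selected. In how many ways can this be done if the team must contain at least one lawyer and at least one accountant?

With no constraint there are C(11,5) = 462 possible selections.
Subtract selections that omit an entire group: no lawyers → C(4,5) = 0; no accountants → C(7,5) = 21.
Both groups omitted at once is impossible, so 462 − 21 = 441.

441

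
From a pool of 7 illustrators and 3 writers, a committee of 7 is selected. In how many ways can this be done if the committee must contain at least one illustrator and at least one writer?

Unrestricted: C(10,7) = 120 ways to pick any 7 of the 10.
Subtract selections that omit an entire group: no illustrators → C(3,7) = 0; no writers → C(7,7) = 1.
Both groups omitted at once is impossible, so 120 − 1 = 119.

119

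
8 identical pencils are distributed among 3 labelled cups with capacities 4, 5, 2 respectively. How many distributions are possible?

Without the upper bounds there are C(10,2) = 45 ways to split 8 among 3 cups.
Subtract solutions that violate a single cap (substitute x_i' = x_i − (cap_i+1)): x_1 ≥ 5 gives C(5,2) = 10; x_2 ≥ 6 gives C(4,2) = 6; x_3 ≥ 3 gives C(7,2) = 21. Together 37.
Add back pairs where two caps are both exceeded: 0 + 1 + 0 = 1.
By inclusion–exclusion the count is 45 − 37 + 1 = 9.

9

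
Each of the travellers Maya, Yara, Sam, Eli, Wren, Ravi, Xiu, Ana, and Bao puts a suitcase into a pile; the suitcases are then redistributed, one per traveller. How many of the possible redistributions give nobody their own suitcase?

This is the derangement count D_9: permutations of 9 items with no fixed point.
By inclusion–exclusion this is Σ_{j=0}^{9} (−1)^j C(9,j)·(9−j)!.
Computing: 362880 − 362880 + 181440 − 60480 + 15120 − 3024 + 504 − 72 + 9 − 1 = 133496.

133496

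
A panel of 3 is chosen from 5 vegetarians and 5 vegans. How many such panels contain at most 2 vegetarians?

Split by how many vegetarians are chosen (0 through 2).
Sum: C(5,0)·C(5,3) + C(5,1)·C(5,2) + C(5,2)·C(5,1) = 10 + 50 + 50 = 110.

110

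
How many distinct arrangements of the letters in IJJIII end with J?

Fix J in the last position and arrange the remaining 5 letters.
Those 5 letters have I appearing 4 times, giving (5)!/(4!) = 5.

5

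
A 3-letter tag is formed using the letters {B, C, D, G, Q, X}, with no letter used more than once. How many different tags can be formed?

Choose and order 3 of the 6 symbols: the first letter has 6 options, the next 5, then 4.
That product is 6 × 5 × 4 = 120.

120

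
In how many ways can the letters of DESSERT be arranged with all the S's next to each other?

Treat the 2 copies of S as a single block. The multiset to arrange is then {SS, D, E, E, R, T}, 6 items in all.
That gives (6)!/(2!) = 360 arrangements.

360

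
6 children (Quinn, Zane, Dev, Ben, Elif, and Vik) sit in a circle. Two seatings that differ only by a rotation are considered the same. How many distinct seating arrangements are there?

120

Fix one person's seat to break rotational symmetry; the remaining 5 people can be arranged in (5)! = 120 ways.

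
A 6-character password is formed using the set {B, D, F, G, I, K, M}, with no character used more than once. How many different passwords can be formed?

This is a permutation of 6 out of 7: P(7,6) = 7!/1!.
7 × 6 × 5 × 4 × 3 × 2 = 5040.

5040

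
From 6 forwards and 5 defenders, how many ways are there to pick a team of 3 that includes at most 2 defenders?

Split by how many defenders are chosen (0 through 2).
Sum: C(5,0)·C(6,3) + C(5,1)·C(6,2) + C(5,2)·C(6,1) = 20 + 75 + 60 = 155.

155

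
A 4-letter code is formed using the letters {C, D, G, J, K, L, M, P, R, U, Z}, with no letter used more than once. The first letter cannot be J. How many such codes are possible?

7200

The first letter has 11−1 = 10 choices (anything except J).
The remaining 3 letters are filled from the other 10 symbols without repetition: 10 × 9 × 8 = 720.
Total: 10 × 720 = 7200.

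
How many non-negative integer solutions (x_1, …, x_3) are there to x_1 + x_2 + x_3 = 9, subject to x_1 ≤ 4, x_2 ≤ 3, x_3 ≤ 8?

19

Without the upper bounds there are C(11,2) = 55 ways to split 9 among 3 variables.
Subtract solutions that violate a single cap (substitute x_i' = x_i − (cap_i+1)): x_1 ≥ 5 gives C(6,2) = 15; x_2 ≥ 4 gives C(7,2) = 21; x_3 ≥ 9 gives C(2,2) = 1. Together 37.
Add back pairs where two caps are both exceeded: 1 + 0 + 0 = 1.
By inclusion–exclusion the count is 55 − 37 + 1 = 19.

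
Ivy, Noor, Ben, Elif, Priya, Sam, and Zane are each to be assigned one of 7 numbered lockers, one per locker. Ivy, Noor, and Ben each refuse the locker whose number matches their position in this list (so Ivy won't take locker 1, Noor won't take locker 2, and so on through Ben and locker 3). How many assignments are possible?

Let Aᵢ (for i ∈ {1, 2, 3}) be the placements that put person i in their forbidden locker. Any j of these fix j positions, leaving (7−j)! ways to fill the rest, and there are C(3,j) ways to pick which j.
By inclusion–exclusion, the number of valid placements is Σ_{j=0}^{3} (−1)^j C(3,j)·(7−j)!.
Computing: 5040 − 2160 + 360 − 24 = 3216.

3216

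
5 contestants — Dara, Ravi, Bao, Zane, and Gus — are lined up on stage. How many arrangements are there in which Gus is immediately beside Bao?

Glue Gus and Bao into one block (2 internal orders), leaving 4 units to arrange in a row.
That gives 2 × 4! = 2 × 24 = 48.

48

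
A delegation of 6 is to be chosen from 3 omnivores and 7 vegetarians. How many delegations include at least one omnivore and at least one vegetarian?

With no constraint there are C(10,6) = 210 possible selections.
Selections missing a whole group: no omnivores → C(7,6) = 7; no vegetarians → C(3,6) = 0.
Both groups omitted at once is impossible, so 210 − 7 = 203.

203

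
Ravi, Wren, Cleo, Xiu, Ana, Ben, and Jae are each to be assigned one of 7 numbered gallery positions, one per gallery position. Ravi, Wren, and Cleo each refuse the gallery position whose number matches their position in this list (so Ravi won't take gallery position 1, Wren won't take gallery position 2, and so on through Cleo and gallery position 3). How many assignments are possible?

3216

Let Aᵢ (for i ∈ {1, 2, 3}) be the placements that put person i in their forbidden gallery position. Any j of these fix j positions, leaving (7−j)! ways to fill the rest, and there are C(3,j) ways to pick which j.
By inclusion–exclusion, the number of valid placements is Σ_{j=0}^{3} (−1)^j C(3,j)·(7−j)!.
Computing: 5040 − 2160 + 360 − 24 = 3216.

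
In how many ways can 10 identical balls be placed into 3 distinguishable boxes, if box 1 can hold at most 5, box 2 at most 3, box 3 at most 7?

18

Without the upper bounds there are C(12,2) = 66 ways to split 10 among 3 boxes.
Subtract solutions that violate a single cap (substitute x_i' = x_i − (cap_i+1)): x_1 ≥ 6 gives C(6,2) = 15; x_2 ≥ 4 gives C(8,2) = 28; x_3 ≥ 8 gives C(4,2) = 6. Together 49.
Add back pairs where two caps are both exceeded: 1 + 0 + 0 = 1.
By inclusion–exclusion the count is 66 − 49 + 1 = 18.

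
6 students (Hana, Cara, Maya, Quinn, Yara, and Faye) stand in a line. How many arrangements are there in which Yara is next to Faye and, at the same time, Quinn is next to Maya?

96

Treat {Yara,Faye} as one block (2 orders) and {Quinn,Maya} as another (2 orders).
That leaves 4 units to arrange: 2 × 2 × 4! = 4 × 24 = 96.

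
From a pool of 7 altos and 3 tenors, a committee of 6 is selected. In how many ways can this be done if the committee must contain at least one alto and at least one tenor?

203

With no constraint there are C(10,6) = 210 possible selections.
Selections missing a whole group: no altos → C(3,6) = 0; no tenors → C(7,6) = 7.
Both groups omitted at once is impossible, so 210 − 7 = 203.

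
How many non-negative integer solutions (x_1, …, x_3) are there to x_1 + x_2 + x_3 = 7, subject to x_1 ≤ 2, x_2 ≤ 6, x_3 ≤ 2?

8

Ignoring the caps, the number of non-negative solutions to x_1+…+x_3 = 7 is C(9,2) = 36.
Subtract solutions that violate a single cap (substitute x_i' = x_i − (cap_i+1)): x_1 ≥ 3 gives C(6,2) = 15; x_2 ≥ 7 gives C(2,2) = 1; x_3 ≥ 3 gives C(6,2) = 15. Together 31.
Add back pairs where two caps are both exceeded: 0 + 3 + 0 = 3.
By inclusion–exclusion the count is 36 − 31 + 3 = 8.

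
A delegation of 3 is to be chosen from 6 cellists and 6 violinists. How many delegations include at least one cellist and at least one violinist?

Unrestricted: C(12,3) = 220 ways to pick any 3 of the 12.
Subtract selections that omit an entire group: no cellists → C(6,3) = 20; no violinists → C(6,3) = 20.
Both groups omitted at once is impossible, so 220 − 40 = 180.

180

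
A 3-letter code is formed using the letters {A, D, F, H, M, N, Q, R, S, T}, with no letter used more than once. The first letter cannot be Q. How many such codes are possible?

The first letter has 10−1 = 9 choices (anything except Q).
The remaining 2 letters are filled from the other 9 symbols without repetition: 9 × 8 = 72.
Total: 9 × 72 = 648.

648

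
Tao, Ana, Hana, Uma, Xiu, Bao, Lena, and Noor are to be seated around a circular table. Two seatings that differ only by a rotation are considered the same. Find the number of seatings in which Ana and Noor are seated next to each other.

1440

Glue Ana and Noor into a block (2 internal orders). Seating 7 units around a circle gives (6)! arrangements.
So 2 × (6)! = 2 × 720 = 1440.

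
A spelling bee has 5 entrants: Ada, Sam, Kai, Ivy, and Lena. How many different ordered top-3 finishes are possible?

There are 5 choices for 1st place, 4 for 2nd, and 3 for 3rd.
That gives 5 × 4 × 3 = 60.

60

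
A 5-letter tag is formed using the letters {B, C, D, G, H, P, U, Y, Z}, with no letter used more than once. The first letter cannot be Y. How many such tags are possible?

13440

The first letter has 9−1 = 8 choices (anything except Y).
The remaining 4 letters are filled from the other 8 symbols without repetition: 8 × 7 × 6 × 5 = 1680.
Total: 8 × 1680 = 13440.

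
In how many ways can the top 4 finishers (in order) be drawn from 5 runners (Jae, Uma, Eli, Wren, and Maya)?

This is an ordered selection of 4 from 5: P(5,4).
That gives 5 × 4 × 3 × 2 = 120.

120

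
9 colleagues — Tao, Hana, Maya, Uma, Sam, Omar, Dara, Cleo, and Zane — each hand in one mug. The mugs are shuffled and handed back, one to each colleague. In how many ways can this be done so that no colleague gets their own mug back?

133496

Let Aᵢ be the assignments in which colleague i gets their own mug. We want the size of the complement of A₁∪…∪A_9.
By inclusion–exclusion this is Σ_{j=0}^{9} (−1)^j C(9,j)·(9−j)!.
Computing: 362880 − 362880 + 181440 − 60480 + 15120 − 3024 + 504 − 72 + 9 − 1 = 133496.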